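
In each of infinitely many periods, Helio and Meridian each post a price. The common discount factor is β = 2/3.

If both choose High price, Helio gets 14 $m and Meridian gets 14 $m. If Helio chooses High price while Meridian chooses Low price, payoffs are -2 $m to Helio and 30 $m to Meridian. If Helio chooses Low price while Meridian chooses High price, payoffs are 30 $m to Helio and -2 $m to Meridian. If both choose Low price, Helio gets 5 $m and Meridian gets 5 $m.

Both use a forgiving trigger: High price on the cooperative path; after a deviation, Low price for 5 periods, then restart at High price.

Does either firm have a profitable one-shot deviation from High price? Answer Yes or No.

Comparing payoff streams over the 6 periods until play realigns: cooperate → 14(1+β+…+β^5); deviate → 30 + 5(β+…+β^5).
Cooperation is sustained iff (14−5)(β+…+β^5) ≥ 30−14.
β+…+β^5 = 2/3·(1−(2/3)^5)/(1−2/3) = 1.7366, and (30−14)/(14−5) = 1.7778.
1.7366 < 1.7778, so cooperation is not sustainable.

Yes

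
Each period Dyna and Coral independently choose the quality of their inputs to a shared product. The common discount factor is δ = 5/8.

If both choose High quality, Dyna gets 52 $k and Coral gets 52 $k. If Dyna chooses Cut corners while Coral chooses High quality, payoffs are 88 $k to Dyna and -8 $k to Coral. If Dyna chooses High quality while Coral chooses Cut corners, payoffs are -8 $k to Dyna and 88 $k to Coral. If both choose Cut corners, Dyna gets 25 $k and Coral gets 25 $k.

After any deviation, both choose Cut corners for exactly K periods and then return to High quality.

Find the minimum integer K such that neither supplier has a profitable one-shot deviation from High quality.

Need Σ_{k=1}^{K} δ^k ≥ (88−52)/(52−25) = 1.3333 at δ = 5/8.
At K = 3 the sum is 1.2598 < 1.3333; at K = 4 it is 1.4124 ≥ 1.3333.
So the minimum punishment length is K = 4.

4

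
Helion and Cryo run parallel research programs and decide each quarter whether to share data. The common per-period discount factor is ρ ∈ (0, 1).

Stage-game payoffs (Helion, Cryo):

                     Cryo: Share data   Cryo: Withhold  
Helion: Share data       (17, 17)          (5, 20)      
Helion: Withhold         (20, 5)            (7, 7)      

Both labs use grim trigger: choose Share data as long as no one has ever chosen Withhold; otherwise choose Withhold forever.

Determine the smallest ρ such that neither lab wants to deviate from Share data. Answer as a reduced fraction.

3/13

One-period gain from deviating is 20 − 17 = 3. The loss is 17 − 7 = 10 in every subsequent period, with present value 10·ρ/(1−ρ).
Deviation is unprofitable when 10·ρ/(1−ρ) ≥ 3, i.e. ρ/(1−ρ) ≥ 3/10.
Equivalently ρ ≥ 3/(3+10) = 3/13.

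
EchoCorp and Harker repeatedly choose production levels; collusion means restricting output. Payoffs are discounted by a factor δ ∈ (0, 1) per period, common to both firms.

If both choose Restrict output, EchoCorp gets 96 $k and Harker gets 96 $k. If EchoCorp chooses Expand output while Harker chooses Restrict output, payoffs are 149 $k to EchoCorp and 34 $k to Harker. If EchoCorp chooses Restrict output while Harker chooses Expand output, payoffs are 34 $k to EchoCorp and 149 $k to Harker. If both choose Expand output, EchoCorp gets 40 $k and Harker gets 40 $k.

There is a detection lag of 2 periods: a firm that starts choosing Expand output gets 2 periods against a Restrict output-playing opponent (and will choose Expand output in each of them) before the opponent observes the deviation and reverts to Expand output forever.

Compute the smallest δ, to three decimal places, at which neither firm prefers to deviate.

The best deviation is to choose Expand output for all 2 undetected periods, earning 149 each, then 40 forever once detected.
Deviation value: 149(1−δ^2)/(1−δ) + 40δ^2/(1−δ); cooperation value: 96/(1−δ).
IC: 96 ≥ 149(1−δ^2) + 40δ^2 = 149 − 109δ^2.
So δ^2 ≥ 53/109, giving δ ≥ (53/109)^(1/2) ≈ 0.697.

0.697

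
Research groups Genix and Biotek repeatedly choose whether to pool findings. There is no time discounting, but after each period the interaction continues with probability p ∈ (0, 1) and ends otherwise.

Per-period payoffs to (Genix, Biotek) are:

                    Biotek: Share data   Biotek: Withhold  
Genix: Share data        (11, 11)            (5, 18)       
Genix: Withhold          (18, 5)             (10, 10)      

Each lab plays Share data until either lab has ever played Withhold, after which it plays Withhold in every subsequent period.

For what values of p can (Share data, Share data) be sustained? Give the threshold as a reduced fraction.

7/8

Expected cooperation value is 11 + p·11 + p²·11 + … = 11/(1−p); deviation gives 18 + p·10/(1−p).
11 ≥ 18(1−p) + 10p ⇒ 8p ≥ 7 ⇒ p ≥ 7/8.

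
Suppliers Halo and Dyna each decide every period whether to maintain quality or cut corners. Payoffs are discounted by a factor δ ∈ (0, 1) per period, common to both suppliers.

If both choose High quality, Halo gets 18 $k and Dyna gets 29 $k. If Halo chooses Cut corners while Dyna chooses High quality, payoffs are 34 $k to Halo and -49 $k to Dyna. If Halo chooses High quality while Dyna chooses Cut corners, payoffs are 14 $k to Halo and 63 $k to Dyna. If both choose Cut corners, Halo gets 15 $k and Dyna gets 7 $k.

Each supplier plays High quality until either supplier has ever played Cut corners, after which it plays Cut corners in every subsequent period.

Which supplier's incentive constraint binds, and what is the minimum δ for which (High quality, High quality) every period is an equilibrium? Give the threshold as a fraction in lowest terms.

Halo's threshold: (34−18)/(34−15) = 16/19.
Dyna's threshold: (63−29)/(63−7) = 17/28.
16/19 > 17/28, so Halo binds and δ* = 16/19.

Halo; δ ≥ 16/19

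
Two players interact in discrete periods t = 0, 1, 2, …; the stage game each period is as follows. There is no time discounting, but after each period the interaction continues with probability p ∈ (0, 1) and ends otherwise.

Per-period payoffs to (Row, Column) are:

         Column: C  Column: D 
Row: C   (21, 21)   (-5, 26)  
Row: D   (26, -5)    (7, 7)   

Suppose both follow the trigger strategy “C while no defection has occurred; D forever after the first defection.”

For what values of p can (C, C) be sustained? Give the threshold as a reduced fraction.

With no time discounting, the continuation probability p plays the role of the discount factor.
Grim-trigger IC: 21/(1−p) ≥ 26 + 7p/(1−p) ⇒ p ≥ (26−21)/(26−7) = 5/19.

5/19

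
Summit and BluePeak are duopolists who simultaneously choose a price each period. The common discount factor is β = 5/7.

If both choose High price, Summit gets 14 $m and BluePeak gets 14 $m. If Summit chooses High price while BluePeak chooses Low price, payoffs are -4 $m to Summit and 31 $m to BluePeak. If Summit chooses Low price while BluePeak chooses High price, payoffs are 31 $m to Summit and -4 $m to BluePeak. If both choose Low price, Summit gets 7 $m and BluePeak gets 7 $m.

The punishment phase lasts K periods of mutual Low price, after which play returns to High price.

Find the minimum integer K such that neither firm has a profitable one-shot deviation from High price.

No profitable deviation requires (14−7)(β+…+β^K) ≥ 31−14, i.e. β+…+β^K ≥ 17/7 ≈ 2.4286.
With β = 5/7, the partial sums are K=1: 0.7143, K=2: 1.2245, …, K=9: 2.3790, K=10: 2.4136, K=11: 2.4383.
K = 11 is the first length at which the sum reaches 2.4286.

11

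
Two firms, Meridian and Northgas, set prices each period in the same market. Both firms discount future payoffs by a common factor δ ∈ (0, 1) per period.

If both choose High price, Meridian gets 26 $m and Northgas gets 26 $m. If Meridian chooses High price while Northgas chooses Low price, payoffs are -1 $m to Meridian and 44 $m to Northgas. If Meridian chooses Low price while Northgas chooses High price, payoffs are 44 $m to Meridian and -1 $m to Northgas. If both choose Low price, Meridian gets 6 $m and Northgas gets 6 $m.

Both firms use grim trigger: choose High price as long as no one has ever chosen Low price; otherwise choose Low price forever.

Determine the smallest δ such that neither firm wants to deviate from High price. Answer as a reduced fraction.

Under grim trigger the critical discount factor is (T−C)/(T−P) with T = 44, C = 26, P = 6.
δ* = (44−26)/(44−6) = 18/38 = 9/19.

9/19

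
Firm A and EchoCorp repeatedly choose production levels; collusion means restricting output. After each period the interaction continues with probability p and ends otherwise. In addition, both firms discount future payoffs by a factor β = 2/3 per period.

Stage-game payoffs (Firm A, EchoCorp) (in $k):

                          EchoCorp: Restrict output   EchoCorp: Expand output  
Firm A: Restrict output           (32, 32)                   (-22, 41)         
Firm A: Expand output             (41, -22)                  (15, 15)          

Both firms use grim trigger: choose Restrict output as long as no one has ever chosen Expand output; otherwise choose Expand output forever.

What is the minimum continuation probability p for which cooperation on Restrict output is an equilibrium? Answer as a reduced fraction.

27/52

Expected continuation weight on next period's payoff is β·p = 2/3·p, which plays the role of the discount factor.
Cooperation requires 2/3·p ≥ (41−32)/(41−15) = 9/26, hence p ≥ 27/52.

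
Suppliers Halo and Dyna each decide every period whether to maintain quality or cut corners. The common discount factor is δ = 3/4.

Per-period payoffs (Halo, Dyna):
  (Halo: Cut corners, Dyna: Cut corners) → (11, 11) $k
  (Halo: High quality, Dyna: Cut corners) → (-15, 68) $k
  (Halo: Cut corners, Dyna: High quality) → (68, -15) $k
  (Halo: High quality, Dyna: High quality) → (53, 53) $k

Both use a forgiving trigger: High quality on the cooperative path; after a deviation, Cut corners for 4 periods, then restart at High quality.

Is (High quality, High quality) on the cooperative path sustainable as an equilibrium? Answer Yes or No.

Yes

IC: δ+…+δ^4 ≥ (68−53)/(53−11) = 5/14.
At δ = 3/4: partial sum = 2.0508 ≥ 0.3571. Cooperation sustainable.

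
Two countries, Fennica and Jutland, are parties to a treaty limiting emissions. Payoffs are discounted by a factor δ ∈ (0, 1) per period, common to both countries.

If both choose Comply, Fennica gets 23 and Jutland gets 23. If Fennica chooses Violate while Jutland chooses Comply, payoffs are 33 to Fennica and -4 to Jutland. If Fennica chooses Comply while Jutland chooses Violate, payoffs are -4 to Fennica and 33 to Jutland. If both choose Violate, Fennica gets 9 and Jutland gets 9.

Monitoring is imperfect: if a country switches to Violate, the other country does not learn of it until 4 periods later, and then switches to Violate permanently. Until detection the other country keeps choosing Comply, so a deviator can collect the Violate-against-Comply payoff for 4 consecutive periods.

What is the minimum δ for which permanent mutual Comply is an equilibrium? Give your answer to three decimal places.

Deviating for the 4 undetected periods gains 33−23 = 10 per period over cooperation, then loses 23−9 = 14 per period forever once punishment starts.
Gain: 10(1 + δ + … + δ^3); loss: 14·δ^4/(1−δ).
No profitable deviation ⇔ 10(1−δ^4) ≤ 14·δ^4, i.e. δ^4 ≥ 10/(10+14) = 5/12.
Hence δ ≥ (5/12)^(1/4) ≈ 0.803.

0.803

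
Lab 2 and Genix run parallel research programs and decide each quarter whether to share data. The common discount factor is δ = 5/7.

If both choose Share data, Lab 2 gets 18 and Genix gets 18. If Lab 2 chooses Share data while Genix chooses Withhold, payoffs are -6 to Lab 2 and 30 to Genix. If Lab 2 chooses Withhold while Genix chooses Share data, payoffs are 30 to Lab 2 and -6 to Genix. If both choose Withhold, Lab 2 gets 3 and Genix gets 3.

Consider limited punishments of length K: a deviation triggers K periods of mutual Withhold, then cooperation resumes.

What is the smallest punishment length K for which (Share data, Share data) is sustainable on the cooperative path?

2

IC: δ(1−δ^K)/(1−δ) ≥ (30−18)/(18−3) = 4/5.
With δ = 5/7: need 1 − δ^K ≥ 4/5·(1−5/7)/(5/7), i.e. δ^K ≤ 0.6800.
Since (5/7)^1 = 0.7143 and (5/7)^2 = 0.5102, the smallest such K is 2.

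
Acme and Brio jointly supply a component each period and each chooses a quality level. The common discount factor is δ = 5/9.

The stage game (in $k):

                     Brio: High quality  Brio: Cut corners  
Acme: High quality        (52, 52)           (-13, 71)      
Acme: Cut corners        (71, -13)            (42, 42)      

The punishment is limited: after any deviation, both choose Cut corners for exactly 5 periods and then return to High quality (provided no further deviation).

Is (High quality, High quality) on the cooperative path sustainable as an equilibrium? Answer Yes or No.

Comparing payoff streams over the 6 periods until play realigns: cooperate → 52(1+δ+…+δ^5); deviate → 71 + 42(δ+…+δ^5).
Cooperation is sustained iff (52−42)(δ+…+δ^5) ≥ 71−52.
δ+…+δ^5 = 5/9·(1−(5/9)^5)/(1−5/9) = 1.1838, and (71−52)/(52−42) = 1.9000.
1.1838 < 1.9000, so cooperation is not sustainable.

No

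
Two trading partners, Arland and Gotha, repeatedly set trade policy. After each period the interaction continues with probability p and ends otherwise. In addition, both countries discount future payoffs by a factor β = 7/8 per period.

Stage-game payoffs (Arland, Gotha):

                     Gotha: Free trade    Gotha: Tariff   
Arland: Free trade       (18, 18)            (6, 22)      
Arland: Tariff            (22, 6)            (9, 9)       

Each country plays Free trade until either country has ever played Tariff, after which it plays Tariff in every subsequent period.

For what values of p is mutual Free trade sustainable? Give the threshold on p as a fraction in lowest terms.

32/91

Expected continuation weight on next period's payoff is β·p = 7/8·p, which plays the role of the discount factor.
Cooperation requires 7/8·p ≥ (22−18)/(22−9) = 4/13, hence p ≥ 32/91.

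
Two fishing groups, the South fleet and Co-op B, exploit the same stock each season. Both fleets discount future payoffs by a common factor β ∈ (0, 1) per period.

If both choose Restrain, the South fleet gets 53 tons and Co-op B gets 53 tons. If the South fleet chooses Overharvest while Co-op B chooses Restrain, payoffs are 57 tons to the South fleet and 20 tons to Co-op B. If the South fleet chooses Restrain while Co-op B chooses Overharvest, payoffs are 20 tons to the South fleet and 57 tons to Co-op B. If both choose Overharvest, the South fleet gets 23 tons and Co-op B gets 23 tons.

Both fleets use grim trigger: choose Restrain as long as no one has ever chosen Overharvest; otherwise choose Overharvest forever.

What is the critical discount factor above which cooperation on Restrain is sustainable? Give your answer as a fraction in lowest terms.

2/17

Under grim trigger the critical discount factor is (T−C)/(T−P) with T = 57, C = 53, P = 23.
β* = (57−53)/(57−23) = 4/34 = 2/17.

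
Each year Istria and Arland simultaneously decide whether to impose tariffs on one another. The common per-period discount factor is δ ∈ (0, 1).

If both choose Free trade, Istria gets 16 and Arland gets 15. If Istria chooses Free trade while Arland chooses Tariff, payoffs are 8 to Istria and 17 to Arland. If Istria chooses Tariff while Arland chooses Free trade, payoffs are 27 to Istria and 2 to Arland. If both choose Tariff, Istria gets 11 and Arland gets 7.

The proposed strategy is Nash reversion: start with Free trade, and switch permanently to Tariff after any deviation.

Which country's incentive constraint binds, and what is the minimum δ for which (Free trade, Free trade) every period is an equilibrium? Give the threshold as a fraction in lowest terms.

For Istria: deviation gain 27−16 = 11, per-period punishment loss 16−11 = 5. IC gives δ ≥ 11/16.
For Arland: gain 2, loss 8 per period, so δ ≥ 2/10 = 1/5.
The tighter constraint is Istria's, so cooperation needs δ ≥ 11/16.

Istria; δ ≥ 11/16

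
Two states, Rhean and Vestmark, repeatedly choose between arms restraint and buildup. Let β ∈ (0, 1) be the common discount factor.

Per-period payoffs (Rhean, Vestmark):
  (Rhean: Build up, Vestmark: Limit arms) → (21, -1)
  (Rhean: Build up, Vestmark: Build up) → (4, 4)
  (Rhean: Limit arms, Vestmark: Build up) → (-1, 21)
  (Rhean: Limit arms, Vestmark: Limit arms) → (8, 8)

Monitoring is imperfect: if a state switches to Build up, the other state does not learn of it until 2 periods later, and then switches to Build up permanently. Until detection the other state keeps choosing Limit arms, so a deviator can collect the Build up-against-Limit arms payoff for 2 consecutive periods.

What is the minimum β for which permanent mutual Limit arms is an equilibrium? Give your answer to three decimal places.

Deviating for the 2 undetected periods gains 21−8 = 13 per period over cooperation, then loses 8−4 = 4 per period forever once punishment starts.
Gain: 13(1 + β + … + β^1); loss: 4·β^2/(1−β).
No profitable deviation ⇔ 13(1−β^2) ≤ 4·β^2, i.e. β^2 ≥ 13/(13+4) = 13/17.
Hence β ≥ (13/17)^(1/2) ≈ 0.874.

0.874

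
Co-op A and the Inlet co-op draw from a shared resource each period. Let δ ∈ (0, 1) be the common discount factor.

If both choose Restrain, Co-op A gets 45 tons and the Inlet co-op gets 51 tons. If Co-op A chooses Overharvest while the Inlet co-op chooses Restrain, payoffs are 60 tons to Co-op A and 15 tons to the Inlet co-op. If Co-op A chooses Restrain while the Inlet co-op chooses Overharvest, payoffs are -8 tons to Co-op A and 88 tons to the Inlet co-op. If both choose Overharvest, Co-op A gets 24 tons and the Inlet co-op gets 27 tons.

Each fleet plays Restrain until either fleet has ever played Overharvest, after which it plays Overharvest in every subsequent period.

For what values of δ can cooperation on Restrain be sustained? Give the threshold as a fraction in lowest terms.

37/61

Co-op A: cooperation gives 45 each period; deviation gives 60 once then 24 forever.
  45/(1−δ) ≥ 60 + 24δ/(1−δ) ⇒ δ ≥ 15/36 = 5/12.
the Inlet co-op: cooperation gives 51 each period; deviation gives 88 once then 27 forever.
  δ ≥ 37/61.
Both must hold, so the binding constraint is the Inlet co-op's: δ ≥ 37/61.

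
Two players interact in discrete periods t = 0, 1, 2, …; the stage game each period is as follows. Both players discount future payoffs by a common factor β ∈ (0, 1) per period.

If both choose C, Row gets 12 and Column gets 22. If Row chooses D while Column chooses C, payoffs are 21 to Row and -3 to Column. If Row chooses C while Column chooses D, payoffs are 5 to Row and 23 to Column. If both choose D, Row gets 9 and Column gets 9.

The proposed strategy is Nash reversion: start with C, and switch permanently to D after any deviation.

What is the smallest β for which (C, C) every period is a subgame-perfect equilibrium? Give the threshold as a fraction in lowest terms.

3/4

Row's threshold: (21−12)/(21−9) = 3/4.
Column's threshold: (23−22)/(23−9) = 1/14.
3/4 > 1/14, so Row binds and β* = 3/4.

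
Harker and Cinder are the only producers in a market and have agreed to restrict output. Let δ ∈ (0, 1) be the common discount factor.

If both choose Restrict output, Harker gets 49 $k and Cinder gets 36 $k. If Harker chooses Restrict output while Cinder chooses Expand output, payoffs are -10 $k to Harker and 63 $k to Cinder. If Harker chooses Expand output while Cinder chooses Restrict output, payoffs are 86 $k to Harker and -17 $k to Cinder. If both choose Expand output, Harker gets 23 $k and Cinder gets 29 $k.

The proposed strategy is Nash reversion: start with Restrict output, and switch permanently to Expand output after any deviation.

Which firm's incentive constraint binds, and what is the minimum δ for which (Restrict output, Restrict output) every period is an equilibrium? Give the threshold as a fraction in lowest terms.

For Harker: deviation gain 86−49 = 37, per-period punishment loss 49−23 = 26. IC gives δ ≥ 37/63.
For Cinder: gain 27, loss 7 per period, so δ ≥ 27/34.
The tighter constraint is Cinder's, so cooperation needs δ ≥ 27/34.

Cinder; δ ≥ 27/34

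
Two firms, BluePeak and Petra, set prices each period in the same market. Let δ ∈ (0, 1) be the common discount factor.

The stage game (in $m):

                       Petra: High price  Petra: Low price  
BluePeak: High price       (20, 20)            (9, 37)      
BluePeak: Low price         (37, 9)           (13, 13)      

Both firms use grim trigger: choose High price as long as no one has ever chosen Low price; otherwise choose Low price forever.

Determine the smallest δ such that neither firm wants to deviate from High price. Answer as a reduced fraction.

17/24

Cooperation forever yields 20 each period: 20/(1−δ).
Deviating yields 37 once, then 13 forever: 37 + 13δ/(1−δ).
No profitable deviation requires 20/(1−δ) ≥ 37 + 13δ/(1−δ).
Multiplying by (1−δ): 20 ≥ 37(1−δ) + 13δ = 37 − 24δ.
So 24δ ≥ 17, i.e. δ ≥ 17/24.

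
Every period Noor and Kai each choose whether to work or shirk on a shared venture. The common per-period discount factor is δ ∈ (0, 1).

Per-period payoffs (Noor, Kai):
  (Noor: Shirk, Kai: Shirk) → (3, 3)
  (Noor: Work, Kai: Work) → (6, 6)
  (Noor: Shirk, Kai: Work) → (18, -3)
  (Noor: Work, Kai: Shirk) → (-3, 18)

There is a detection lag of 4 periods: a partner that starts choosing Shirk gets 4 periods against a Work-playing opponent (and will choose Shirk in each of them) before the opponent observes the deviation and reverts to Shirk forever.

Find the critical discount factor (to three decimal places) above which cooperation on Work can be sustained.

Deviating for the 4 undetected periods gains 18−6 = 12 per period over cooperation, then loses 6−3 = 3 per period forever once punishment starts.
Gain: 12(1 + δ + … + δ^3); loss: 3·δ^4/(1−δ).
No profitable deviation ⇔ 12(1−δ^4) ≤ 3·δ^4, i.e. δ^4 ≥ 12/(12+3) = 4/5.
Hence δ ≥ (4/5)^(1/4) ≈ 0.946.

0.946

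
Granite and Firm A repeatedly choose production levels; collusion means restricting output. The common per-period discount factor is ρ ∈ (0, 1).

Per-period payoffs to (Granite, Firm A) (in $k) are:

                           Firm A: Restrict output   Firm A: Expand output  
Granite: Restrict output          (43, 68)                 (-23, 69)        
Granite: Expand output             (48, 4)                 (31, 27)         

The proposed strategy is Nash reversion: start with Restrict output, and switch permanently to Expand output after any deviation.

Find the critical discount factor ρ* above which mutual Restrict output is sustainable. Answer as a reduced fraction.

Granite's threshold: (48−43)/(48−31) = 5/17.
Firm A's threshold: (69−68)/(69−27) = 1/42.
5/17 > 1/42, so Granite binds and ρ* = 5/17.

5/17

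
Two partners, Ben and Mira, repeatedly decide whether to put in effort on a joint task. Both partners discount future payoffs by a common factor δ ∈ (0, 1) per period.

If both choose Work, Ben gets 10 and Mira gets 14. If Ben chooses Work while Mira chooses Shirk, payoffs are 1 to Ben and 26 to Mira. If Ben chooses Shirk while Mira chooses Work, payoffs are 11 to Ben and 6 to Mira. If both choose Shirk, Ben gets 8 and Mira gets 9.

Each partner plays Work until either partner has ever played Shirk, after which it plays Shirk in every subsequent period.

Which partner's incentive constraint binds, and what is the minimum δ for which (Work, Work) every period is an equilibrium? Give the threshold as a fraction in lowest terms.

Mira; δ ≥ 12/17

Ben's threshold: (11−10)/(11−8) = 1/3.
Mira's threshold: (26−14)/(26−9) = 12/17.
1/3 < 12/17, so Mira binds and δ* = 12/17.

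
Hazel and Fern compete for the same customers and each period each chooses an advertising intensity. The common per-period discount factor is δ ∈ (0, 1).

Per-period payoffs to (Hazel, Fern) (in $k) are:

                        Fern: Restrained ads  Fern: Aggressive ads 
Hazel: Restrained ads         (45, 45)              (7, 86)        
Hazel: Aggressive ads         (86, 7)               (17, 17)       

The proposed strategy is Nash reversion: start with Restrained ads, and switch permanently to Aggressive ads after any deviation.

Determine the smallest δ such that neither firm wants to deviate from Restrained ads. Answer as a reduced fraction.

One-period gain from deviating is 86 − 45 = 41. The loss is 45 − 17 = 28 in every subsequent period, with present value 28·δ/(1−δ).
Deviation is unprofitable when 28·δ/(1−δ) ≥ 41, i.e. δ/(1−δ) ≥ 41/28.
Equivalently δ ≥ 41/(41+28) = 41/69.

41/69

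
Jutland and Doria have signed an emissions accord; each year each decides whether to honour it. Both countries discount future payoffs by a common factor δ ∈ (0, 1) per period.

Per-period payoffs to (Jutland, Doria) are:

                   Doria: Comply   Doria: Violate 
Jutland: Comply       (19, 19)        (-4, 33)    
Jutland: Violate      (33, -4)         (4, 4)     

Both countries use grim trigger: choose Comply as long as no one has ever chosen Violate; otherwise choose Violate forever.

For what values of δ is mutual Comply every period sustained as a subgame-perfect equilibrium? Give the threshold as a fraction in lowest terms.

14/29

Cooperation forever yields 19 each period: 19/(1−δ).
Deviating yields 33 once, then 4 forever: 33 + 4δ/(1−δ).
No profitable deviation requires 19/(1−δ) ≥ 33 + 4δ/(1−δ).
Multiplying by (1−δ): 19 ≥ 33(1−δ) + 4δ = 33 − 29δ.
So 29δ ≥ 14, i.e. δ ≥ 14/29.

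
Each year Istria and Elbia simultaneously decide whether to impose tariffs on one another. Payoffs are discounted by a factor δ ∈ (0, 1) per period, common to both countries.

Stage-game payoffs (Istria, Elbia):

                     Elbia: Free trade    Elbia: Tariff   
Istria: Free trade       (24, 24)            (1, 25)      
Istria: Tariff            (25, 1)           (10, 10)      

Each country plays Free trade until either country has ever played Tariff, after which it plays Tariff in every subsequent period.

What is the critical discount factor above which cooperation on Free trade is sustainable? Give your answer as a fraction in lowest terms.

1/15

24/(1−δ) ≥ 25 + 10δ/(1−δ)
24 ≥ 25 − 15δ
δ ≥ 1/15.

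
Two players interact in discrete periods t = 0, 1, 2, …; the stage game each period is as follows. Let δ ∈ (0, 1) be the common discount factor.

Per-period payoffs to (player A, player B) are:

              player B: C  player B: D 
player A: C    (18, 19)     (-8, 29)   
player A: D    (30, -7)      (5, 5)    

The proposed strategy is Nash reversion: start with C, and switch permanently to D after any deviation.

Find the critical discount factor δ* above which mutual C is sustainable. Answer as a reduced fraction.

player A: cooperation gives 18 each period; deviation gives 30 once then 5 forever.
  18/(1−δ) ≥ 30 + 5δ/(1−δ) ⇒ δ ≥ 12/25.
player B: cooperation gives 19 each period; deviation gives 29 once then 5 forever.
  δ ≥ 10/24 = 5/12.
Both must hold, so the binding constraint is player A's: δ ≥ 12/25.

12/25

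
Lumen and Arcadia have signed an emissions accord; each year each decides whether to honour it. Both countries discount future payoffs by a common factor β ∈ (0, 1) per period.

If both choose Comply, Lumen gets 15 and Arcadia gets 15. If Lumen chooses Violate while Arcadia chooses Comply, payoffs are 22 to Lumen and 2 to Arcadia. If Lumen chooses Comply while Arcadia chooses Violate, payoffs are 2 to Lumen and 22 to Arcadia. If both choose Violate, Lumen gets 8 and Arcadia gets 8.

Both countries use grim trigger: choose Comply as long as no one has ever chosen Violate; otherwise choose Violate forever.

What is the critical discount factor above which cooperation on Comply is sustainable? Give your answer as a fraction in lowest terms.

Under grim trigger the critical discount factor is (T−C)/(T−P) with T = 22, C = 15, P = 8.
β* = (22−15)/(22−8) = 7/14 = 1/2.

1/2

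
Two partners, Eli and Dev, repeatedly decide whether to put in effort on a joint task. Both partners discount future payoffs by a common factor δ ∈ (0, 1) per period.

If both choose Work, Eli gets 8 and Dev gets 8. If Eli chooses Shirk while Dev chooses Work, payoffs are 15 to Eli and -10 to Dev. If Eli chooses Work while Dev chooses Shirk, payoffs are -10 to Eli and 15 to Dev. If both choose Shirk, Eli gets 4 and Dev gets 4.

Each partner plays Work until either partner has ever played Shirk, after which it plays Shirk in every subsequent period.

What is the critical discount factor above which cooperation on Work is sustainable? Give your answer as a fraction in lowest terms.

Under grim trigger the critical discount factor is (T−C)/(T−P) with T = 15, C = 8, P = 4.
δ* = (15−8)/(15−4) = 7/11.

7/11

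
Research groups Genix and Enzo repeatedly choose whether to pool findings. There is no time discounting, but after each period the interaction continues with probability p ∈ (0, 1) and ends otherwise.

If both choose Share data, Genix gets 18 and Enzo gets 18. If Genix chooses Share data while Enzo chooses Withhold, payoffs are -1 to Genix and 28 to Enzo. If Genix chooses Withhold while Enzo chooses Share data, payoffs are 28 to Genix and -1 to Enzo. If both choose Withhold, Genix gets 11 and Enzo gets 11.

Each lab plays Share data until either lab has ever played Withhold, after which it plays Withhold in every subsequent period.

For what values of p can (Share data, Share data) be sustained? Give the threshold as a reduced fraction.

10/17

Expected cooperation value is 18 + p·18 + p²·18 + … = 18/(1−p); deviation gives 28 + p·11/(1−p).
18 ≥ 28(1−p) + 11p ⇒ 17p ≥ 10 ⇒ p ≥ 10/17.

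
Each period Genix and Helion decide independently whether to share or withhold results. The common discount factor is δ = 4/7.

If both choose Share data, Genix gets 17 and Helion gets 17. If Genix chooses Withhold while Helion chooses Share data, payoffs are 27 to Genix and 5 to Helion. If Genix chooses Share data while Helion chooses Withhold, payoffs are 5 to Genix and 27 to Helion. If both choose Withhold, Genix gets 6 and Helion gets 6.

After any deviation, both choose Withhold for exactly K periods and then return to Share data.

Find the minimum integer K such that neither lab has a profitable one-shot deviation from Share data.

3

IC: δ(1−δ^K)/(1−δ) ≥ (27−17)/(17−6) = 10/11.
With δ = 4/7: need 1 − δ^K ≥ 10/11·(1−4/7)/(4/7), i.e. δ^K ≤ 0.3182.
Since (4/7)^2 = 0.3265 and (4/7)^3 = 0.1866, the smallest such K is 3.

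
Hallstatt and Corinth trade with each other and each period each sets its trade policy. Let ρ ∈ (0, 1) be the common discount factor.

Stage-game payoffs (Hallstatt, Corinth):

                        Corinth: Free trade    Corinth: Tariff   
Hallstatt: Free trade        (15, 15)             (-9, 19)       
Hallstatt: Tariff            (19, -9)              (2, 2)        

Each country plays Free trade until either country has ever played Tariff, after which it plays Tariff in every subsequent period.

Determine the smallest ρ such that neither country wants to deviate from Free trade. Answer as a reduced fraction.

4/17

One-period gain from deviating is 19 − 15 = 4. The loss is 15 − 2 = 13 in every subsequent period, with present value 13·ρ/(1−ρ).
Deviation is unprofitable when 13·ρ/(1−ρ) ≥ 4, i.e. ρ/(1−ρ) ≥ 4/13.
Equivalently ρ ≥ 4/(4+13) = 4/17.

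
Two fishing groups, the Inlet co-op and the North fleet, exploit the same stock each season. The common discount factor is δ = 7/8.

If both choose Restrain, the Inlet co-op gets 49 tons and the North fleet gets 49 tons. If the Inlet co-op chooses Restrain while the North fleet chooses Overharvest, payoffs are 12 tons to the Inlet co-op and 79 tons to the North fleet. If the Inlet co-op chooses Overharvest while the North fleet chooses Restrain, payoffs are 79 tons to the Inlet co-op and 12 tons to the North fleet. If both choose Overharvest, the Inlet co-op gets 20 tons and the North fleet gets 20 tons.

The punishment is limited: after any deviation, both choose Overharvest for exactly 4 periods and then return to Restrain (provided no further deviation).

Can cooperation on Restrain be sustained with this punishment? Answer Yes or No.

A one-shot deviation gives 79 now, then 20 for 4 periods, then back to 49.
Gain from deviating: (79−49) today; loss: (49−20) in each of the next 4 periods.
No-deviation condition: (49−20)(δ+…+δ^4) ≥ 79−49, i.e. δ+…+δ^4 ≥ 30/29.
At δ = 7/8: δ+…+δ^4 = 2.8967 ≥ 1.0345.
So cooperation is sustainable.

Yes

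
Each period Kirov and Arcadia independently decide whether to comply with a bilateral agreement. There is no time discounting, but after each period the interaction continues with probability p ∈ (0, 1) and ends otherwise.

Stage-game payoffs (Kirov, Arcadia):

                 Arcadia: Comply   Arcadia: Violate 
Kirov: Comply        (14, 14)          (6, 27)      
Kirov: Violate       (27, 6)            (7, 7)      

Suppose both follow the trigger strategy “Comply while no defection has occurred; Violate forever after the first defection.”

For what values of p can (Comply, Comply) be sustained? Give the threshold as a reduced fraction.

With no time discounting, the continuation probability p plays the role of the discount factor.
Grim-trigger IC: 14/(1−p) ≥ 27 + 7p/(1−p) ⇒ p ≥ (27−14)/(27−7) = 13/20.

13/20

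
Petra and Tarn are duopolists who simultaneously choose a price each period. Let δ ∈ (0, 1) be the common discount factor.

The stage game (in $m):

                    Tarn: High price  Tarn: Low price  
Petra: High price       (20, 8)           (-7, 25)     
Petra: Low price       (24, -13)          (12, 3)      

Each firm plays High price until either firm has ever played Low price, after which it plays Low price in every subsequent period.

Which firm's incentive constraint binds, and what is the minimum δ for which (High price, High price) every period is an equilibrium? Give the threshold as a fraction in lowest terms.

Tarn; δ ≥ 17/22

Petra: cooperation gives 20 each period; deviation gives 24 once then 12 forever.
  20/(1−δ) ≥ 24 + 12δ/(1−δ) ⇒ δ ≥ 4/12 = 1/3.
Tarn: cooperation gives 8 each period; deviation gives 25 once then 3 forever.
  δ ≥ 17/22.
Both must hold, so the binding constraint is Tarn's: δ ≥ 17/22.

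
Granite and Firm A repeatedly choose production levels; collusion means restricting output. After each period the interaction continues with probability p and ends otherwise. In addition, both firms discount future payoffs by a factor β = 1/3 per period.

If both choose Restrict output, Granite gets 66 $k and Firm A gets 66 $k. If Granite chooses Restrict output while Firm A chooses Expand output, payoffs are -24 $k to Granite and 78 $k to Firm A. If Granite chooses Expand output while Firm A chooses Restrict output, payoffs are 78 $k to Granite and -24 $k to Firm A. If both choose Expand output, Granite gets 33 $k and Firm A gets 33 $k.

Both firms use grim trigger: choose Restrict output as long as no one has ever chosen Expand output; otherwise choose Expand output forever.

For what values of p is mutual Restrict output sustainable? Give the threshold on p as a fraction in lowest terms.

4/5

With continuation probability p and discount β, the effective per-period discount factor is βp.
Grim-trigger IC: βp ≥ (78−66)/(78−33) = 4/15.
So p ≥ (4/15)/(1/3) = 4/5.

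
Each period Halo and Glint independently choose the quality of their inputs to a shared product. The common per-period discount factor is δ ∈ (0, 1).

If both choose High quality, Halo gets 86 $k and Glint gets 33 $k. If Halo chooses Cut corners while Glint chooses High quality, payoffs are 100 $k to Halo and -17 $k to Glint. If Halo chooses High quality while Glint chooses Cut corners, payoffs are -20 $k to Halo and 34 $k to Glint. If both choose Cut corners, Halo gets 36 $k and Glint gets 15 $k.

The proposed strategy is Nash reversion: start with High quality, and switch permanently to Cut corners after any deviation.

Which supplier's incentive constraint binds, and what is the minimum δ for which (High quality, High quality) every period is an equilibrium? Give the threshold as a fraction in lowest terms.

Halo; δ ≥ 7/32

Halo: cooperation gives 86 each period; deviation gives 100 once then 36 forever.
  86/(1−δ) ≥ 100 + 36δ/(1−δ) ⇒ δ ≥ 14/64 = 7/32.
Glint: cooperation gives 33 each period; deviation gives 34 once then 15 forever.
  δ ≥ 1/19.
Both must hold, so the binding constraint is Halo's: δ ≥ 7/32.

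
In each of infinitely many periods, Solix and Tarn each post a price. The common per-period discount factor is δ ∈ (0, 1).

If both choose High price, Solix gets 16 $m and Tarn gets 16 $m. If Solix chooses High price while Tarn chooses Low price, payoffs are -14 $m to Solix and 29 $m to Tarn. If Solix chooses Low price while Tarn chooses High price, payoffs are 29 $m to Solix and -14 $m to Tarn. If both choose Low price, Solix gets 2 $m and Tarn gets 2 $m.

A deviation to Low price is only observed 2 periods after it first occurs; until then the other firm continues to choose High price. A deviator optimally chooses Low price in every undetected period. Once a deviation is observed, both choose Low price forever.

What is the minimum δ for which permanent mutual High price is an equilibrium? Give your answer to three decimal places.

0.694

A deviator earns 29 for 2 periods, then 2 forever; cooperating earns 16 forever. Multiplying the IC by (1−δ):
16 ≥ 29(1−δ^2) + 2δ^2, so 27·δ^2 ≥ 13 and δ^2 ≥ 13/27.
δ ≥ (13/27)^(1/2) ≈ 0.694.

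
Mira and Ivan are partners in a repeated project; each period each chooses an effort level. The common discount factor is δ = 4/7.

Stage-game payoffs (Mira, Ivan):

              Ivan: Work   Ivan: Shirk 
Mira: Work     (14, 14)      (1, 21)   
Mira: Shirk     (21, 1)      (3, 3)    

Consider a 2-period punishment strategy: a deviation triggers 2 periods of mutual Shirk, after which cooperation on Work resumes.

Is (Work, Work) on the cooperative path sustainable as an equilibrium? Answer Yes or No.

Yes

Comparing payoff streams over the 3 periods until play realigns: cooperate → 14(1+δ+…+δ^2); deviate → 21 + 3(δ+…+δ^2).
Cooperation is sustained iff (14−3)(δ+…+δ^2) ≥ 21−14.
δ+…+δ^2 = 4/7·(1−(4/7)^2)/(1−4/7) = 0.8980, and (21−14)/(14−3) = 0.6364.
0.8980 ≥ 0.6364, so cooperation is sustainable.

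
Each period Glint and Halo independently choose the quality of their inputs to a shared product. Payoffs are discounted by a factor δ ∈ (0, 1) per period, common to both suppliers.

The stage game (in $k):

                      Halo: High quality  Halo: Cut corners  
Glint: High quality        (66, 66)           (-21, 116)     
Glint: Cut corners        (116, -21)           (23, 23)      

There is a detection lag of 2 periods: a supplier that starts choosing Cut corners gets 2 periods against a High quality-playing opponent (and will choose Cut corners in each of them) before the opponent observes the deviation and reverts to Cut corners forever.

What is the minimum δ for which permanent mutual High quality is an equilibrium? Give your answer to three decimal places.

The best deviation is to choose Cut corners for all 2 undetected periods, earning 116 each, then 23 forever once detected.
Deviation value: 116(1−δ^2)/(1−δ) + 23δ^2/(1−δ); cooperation value: 66/(1−δ).
IC: 66 ≥ 116(1−δ^2) + 23δ^2 = 116 − 93δ^2.
So δ^2 ≥ 50/93, giving δ ≥ (50/93)^(1/2) ≈ 0.733.

0.733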